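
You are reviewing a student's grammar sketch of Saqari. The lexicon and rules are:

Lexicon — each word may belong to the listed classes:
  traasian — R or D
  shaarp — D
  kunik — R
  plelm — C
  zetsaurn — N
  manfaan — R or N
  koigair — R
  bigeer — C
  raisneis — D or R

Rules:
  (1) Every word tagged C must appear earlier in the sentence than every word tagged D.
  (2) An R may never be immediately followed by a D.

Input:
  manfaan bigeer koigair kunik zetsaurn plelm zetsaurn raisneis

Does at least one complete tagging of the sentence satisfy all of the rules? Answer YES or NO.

Candidates per position — 1:manfaan {R,N}; 2:bigeer {C}; 3:koigair {R}; 4:kunik {R}; 5:zetsaurn {N}; 6:plelm {C}; 7:zetsaurn {N}; 8:raisneis {D,R}.
One satisfying assignment: N C R R N C N R.
Check: rule 1 holds; rule 2 holds.

YES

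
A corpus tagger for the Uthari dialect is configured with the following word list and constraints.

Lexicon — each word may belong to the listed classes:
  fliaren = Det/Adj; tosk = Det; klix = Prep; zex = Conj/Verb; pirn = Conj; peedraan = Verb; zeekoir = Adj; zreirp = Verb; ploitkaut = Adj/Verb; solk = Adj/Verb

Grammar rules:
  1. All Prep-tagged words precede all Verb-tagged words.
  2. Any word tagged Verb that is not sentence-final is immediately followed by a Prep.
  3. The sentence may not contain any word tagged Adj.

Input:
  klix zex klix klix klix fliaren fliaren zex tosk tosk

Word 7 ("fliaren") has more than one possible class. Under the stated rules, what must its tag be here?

Det

Candidates per position — 1:klix {Prep}; 2:zex {Conj,Verb}; 3:klix {Prep}; 4:klix {Prep}; 5:klix {Prep}; 6:fliaren {Det,Adj}; 7:fliaren {Det,Adj}; 8:zex {Conj,Verb}; 9:tosk {Det}; 10:tosk {Det}.
Position 2: tagging it Verb would leave rule 1 unsatisfiable, so it must be Conj.
Position 6: tagging it Adj would leave rule 3 unsatisfiable, so it must be Det.
Position 7: tagging it Adj would leave rule 3 unsatisfiable, so it must be Det.
Position 8: tagging it Verb would leave rule 2 unsatisfiable, so it must be Conj.
The only consistent sequence is: Prep Conj Prep Prep Prep Det Det Conj Det Det.
Check: rule 1 holds; rule 2 holds; rule 3 holds.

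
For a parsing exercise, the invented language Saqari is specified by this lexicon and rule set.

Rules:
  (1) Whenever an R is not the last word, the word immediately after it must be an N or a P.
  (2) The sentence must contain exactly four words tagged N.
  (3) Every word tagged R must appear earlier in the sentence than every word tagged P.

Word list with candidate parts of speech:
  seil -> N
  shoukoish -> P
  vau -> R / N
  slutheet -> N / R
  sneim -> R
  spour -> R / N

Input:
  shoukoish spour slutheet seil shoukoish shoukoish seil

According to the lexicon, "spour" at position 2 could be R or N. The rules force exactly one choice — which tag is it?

N

Candidates per position — 1:shoukoish {P}; 2:spour {R,N}; 3:slutheet {N,R}; 4:seil {N}; 5:shoukoish {P}; 6:shoukoish {P}; 7:seil {N}.
At position 2, choosing R makes rule 2 impossible to satisfy; hence N.
At position 3, choosing R makes rule 2 impossible to satisfy; hence N.
The only consistent sequence is: P N N N P P N.
Rule-by-rule: rule 1 satisfied; rule 2 satisfied; rule 3 satisfied.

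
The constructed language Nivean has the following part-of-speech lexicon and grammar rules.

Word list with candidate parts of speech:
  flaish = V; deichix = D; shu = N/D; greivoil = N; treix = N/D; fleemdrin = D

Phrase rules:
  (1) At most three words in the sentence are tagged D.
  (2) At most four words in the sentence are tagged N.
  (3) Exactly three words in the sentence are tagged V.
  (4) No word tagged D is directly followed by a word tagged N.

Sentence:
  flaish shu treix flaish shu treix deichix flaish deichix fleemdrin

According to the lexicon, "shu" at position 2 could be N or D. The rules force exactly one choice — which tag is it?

Candidates per position — 1:flaish {V}; 2:shu {N,D}; 3:treix {N,D}; 4:flaish {V}; 5:shu {N,D}; 6:treix {N,D}; 7:deichix {D}; 8:flaish {V}; 9:deichix {D}; 10:fleemdrin {D}.
Position 2: D is ruled out by rule 1; that leaves N.
Position 3: D is ruled out by rule 1; that leaves N.
Position 5: D is ruled out by rule 1; that leaves N.
Position 6: D is ruled out by rule 1; that leaves N.
The only consistent sequence is: V N N V N N D V D D.
Rule-by-rule: rule 1 ✓; rule 2 ✓; rule 3 ✓; rule 4 ✓.

N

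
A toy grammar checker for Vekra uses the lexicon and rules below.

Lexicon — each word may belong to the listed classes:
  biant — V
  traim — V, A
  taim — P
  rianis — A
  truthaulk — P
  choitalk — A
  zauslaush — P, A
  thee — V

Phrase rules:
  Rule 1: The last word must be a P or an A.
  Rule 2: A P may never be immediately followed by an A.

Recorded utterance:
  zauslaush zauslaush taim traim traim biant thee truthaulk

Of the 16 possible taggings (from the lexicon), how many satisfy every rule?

6

Candidates per position — 1:zauslaush {P,A}; 2:zauslaush {P,A}; 3:taim {P}; 4:traim {V,A}; 5:traim {V,A}; 6:biant {V}; 7:thee {V}; 8:truthaulk {P}.
There are 16 candidate sequences in total.
Checking each against the rules leaves 6 sequences.
Count = 6.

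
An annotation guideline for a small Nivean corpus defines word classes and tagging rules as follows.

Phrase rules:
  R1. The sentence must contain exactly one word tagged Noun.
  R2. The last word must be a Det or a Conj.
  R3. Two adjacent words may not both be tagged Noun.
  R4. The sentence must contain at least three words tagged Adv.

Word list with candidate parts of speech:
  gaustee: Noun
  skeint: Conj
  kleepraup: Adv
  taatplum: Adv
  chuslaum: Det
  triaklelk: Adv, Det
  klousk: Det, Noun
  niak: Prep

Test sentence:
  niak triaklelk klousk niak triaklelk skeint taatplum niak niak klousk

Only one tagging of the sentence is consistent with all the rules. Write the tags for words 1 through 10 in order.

Prep Adv Noun Prep Adv Conj Adv Prep Prep Det

Candidates per position — 1:niak {Prep}; 2:triaklelk {Adv,Det}; 3:klousk {Det,Noun}; 4:niak {Prep}; 5:triaklelk {Adv,Det}; 6:skeint {Conj}; 7:taatplum {Adv}; 8:niak {Prep}; 9:niak {Prep}; 10:klousk {Det,Noun}.
Word 2 cannot be Det — rule 4 would then fail for every completion. It is Adv.
Word 5 cannot be Det — rule 4 would then fail for every completion. It is Adv.
Word 10 cannot be Noun — rule 2 would then fail for every completion. It is Det.
Word 3 cannot be Det — rule 1 would then fail for every completion. It is Noun.
That leaves exactly one tagging: Prep Adv Noun Prep Adv Conj Adv Prep Prep Det.
Verifying each rule — rule 1 ok; rule 2 ok; rule 3 ok; rule 4 ok.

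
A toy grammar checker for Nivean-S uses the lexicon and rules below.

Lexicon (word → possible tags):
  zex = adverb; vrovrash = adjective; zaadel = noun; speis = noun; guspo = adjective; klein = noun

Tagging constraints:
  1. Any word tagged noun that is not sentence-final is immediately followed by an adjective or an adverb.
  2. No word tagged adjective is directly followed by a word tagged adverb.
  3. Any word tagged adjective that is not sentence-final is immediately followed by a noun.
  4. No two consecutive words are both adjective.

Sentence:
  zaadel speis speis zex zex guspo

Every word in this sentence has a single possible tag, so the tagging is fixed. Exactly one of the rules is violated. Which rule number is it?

1

Fixed tagging: noun noun noun adverb adverb adjective.
Applying the rules: R1 ✗, R2 ✓, R3 ✓, R4 ✓.
Only rule 1 fails.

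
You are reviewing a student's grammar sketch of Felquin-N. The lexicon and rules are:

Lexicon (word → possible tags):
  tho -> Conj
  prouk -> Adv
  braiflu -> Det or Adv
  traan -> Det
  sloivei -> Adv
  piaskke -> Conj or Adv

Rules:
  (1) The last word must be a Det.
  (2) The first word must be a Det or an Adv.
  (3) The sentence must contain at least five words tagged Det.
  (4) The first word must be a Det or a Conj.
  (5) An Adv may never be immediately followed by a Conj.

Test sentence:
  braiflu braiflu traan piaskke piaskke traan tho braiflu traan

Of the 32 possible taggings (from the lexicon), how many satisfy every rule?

9

Candidates per position — 1:braiflu {Det,Adv}; 2:braiflu {Det,Adv}; 3:traan {Det}; 4:piaskke {Conj,Adv}; 5:piaskke {Conj,Adv}; 6:traan {Det}; 7:tho {Conj}; 8:braiflu {Det,Adv}; 9:traan {Det}.
There are 32 candidate sequences in total.
Checking each against the rules leaves 9 sequences.
Count = 9.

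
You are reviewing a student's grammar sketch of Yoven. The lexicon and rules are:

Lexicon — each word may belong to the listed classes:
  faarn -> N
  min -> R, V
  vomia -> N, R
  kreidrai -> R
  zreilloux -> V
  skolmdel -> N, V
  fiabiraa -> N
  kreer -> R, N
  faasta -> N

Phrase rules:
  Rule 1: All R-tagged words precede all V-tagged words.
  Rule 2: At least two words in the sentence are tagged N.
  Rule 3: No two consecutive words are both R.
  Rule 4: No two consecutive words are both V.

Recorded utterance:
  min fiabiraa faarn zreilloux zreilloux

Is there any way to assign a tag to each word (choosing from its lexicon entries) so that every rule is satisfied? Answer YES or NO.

Candidates per position — 1:min {R,V}; 2:fiabiraa {N}; 3:faarn {N}; 4:zreilloux {V}; 5:zreilloux {V}.
Rule 4 cannot be satisfied by any choice of tags from the lexicon.
So there is no consistent tagging.

NO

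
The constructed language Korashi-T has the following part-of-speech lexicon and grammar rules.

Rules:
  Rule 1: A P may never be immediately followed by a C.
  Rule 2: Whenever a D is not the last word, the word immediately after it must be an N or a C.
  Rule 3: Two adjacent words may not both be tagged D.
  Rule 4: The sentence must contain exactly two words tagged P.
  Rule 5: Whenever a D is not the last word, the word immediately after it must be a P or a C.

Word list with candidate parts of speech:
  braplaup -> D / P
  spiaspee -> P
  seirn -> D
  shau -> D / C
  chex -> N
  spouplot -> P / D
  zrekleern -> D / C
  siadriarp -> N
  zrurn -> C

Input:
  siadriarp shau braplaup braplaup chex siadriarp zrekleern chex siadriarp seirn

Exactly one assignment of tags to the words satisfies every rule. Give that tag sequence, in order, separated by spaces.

Candidates per position — 1:siadriarp {N}; 2:shau {D,C}; 3:braplaup {D,P}; 4:braplaup {D,P}; 5:chex {N}; 6:siadriarp {N}; 7:zrekleern {D,C}; 8:chex {N}; 9:siadriarp {N}; 10:seirn {D}.
Word 2 cannot be D — rule 2 would then fail for every completion. It is C.
Word 3 cannot be D — rule 2 would then fail for every completion. It is P.
Word 4 cannot be D — rule 4 would then fail for every completion. It is P.
Word 7 cannot be D — rule 5 would then fail for every completion. It is C.
That leaves exactly one tagging: N C P P N N C N N D.
Rule-by-rule: rule 1 satisfied; rule 2 satisfied; rule 3 satisfied; rule 4 satisfied; rule 5 satisfied.

N C P P N N C N N D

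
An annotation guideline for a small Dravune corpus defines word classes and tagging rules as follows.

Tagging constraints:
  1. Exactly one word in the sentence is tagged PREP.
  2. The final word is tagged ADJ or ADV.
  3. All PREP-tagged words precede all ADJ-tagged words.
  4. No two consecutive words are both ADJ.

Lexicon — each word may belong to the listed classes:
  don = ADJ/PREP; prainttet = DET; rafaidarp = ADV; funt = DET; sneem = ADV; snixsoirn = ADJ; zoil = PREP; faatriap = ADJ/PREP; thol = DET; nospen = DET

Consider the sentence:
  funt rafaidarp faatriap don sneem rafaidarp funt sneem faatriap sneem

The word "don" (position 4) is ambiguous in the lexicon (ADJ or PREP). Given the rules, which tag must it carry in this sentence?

Candidates per position — 1:funt {DET}; 2:rafaidarp {ADV}; 3:faatriap {ADJ,PREP}; 4:don {ADJ,PREP}; 5:sneem {ADV}; 6:rafaidarp {ADV}; 7:funt {DET}; 8:sneem {ADV}; 9:faatriap {ADJ,PREP}; 10:sneem {ADV}.
Position 4: the remaining choice is settled jointly with positions 3, 9 — only ADJ at position 4 is part of a tagging that satisfies every rule.
So the tagging must be: DET ADV PREP ADJ ADV ADV DET ADV ADJ ADV.
Check: rule 1 holds; rule 2 holds; rule 3 holds; rule 4 holds.

ADJ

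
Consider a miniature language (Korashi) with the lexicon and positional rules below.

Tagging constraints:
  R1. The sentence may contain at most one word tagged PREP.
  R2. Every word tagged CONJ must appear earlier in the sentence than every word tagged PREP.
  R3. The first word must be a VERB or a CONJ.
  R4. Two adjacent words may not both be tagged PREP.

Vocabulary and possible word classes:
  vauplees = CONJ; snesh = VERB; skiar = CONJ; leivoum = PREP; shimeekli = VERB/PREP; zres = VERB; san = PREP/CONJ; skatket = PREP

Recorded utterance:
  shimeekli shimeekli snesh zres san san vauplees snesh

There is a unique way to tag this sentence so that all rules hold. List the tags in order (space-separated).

Candidates per position — 1:shimeekli {VERB,PREP}; 2:shimeekli {VERB,PREP}; 3:snesh {VERB}; 4:zres {VERB}; 5:san {PREP,CONJ}; 6:san {PREP,CONJ}; 7:vauplees {CONJ}; 8:snesh {VERB}.
Position 1: tagging it PREP would leave rule 2 unsatisfiable, so it must be VERB.
Position 2: tagging it PREP would leave rule 2 unsatisfiable, so it must be VERB.
Position 5: tagging it PREP would leave rule 2 unsatisfiable, so it must be CONJ.
Position 6: tagging it PREP would leave rule 2 unsatisfiable, so it must be CONJ.
The unique satisfying tagging is: VERB VERB VERB VERB CONJ CONJ CONJ VERB.
Check: rule 1 ✓; rule 2 ✓; rule 3 ✓; rule 4 ✓.

VERB VERB VERB VERB CONJ CONJ CONJ VERB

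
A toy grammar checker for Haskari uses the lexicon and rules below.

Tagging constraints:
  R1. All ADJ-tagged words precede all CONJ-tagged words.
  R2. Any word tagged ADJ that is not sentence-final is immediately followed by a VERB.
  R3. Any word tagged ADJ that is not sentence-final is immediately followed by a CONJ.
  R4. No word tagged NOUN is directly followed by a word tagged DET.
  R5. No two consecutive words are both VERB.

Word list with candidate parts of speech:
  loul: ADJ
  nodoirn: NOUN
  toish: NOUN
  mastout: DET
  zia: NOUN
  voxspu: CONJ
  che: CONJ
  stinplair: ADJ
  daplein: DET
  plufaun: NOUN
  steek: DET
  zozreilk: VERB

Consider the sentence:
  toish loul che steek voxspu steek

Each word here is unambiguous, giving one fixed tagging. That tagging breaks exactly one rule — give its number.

Fixed tagging: NOUN ADJ CONJ DET CONJ DET.
Applying the rules: R1 ✓, R2 ✗, R3 ✓, R4 ✓, R5 ✓.
Only rule 2 fails.

2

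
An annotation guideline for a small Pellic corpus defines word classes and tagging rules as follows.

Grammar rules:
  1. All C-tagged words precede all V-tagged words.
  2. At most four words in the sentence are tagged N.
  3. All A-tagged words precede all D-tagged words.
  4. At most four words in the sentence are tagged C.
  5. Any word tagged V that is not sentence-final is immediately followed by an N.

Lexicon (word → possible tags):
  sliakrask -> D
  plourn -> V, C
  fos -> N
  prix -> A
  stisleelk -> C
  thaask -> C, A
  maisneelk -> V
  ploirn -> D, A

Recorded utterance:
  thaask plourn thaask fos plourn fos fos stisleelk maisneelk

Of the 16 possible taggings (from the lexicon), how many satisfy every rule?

3

Candidates per position — 1:thaask {C,A}; 2:plourn {V,C}; 3:thaask {C,A}; 4:fos {N}; 5:plourn {V,C}; 6:fos {N}; 7:fos {N}; 8:stisleelk {C}; 9:maisneelk {V}.
There are 16 candidate sequences in total.
The sequences that satisfy every rule: C C A N C N N C V; A C C N C N N C V; A C A N C N N C V.
Count = 3.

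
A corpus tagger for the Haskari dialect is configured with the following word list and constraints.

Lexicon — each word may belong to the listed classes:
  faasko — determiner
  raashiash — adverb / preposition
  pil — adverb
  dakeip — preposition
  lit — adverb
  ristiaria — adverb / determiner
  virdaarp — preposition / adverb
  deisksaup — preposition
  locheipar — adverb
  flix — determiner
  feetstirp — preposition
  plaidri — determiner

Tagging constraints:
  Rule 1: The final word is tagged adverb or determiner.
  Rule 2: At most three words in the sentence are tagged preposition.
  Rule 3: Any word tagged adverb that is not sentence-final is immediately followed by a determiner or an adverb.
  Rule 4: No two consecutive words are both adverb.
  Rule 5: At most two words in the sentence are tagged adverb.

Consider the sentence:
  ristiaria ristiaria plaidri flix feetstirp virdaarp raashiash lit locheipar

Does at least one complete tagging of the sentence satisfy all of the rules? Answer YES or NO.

Candidates per position — 1:ristiaria {adverb,determiner}; 2:ristiaria {adverb,determiner}; 3:plaidri {determiner}; 4:flix {determiner}; 5:feetstirp {preposition}; 6:virdaarp {preposition,adverb}; 7:raashiash {adverb,preposition}; 8:lit {adverb}; 9:locheipar {adverb}.
Rule 4 cannot be satisfied by any choice of tags from the lexicon.
So there is no consistent tagging.

NO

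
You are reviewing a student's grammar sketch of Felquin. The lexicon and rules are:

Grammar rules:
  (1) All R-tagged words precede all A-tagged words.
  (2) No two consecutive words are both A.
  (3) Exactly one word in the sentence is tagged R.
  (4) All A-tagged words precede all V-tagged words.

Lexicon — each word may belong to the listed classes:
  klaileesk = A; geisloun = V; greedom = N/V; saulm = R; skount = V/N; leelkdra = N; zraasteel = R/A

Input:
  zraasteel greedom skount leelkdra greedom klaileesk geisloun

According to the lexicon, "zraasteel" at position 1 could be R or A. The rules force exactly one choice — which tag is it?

Candidates per position — 1:zraasteel {R,A}; 2:greedom {N,V}; 3:skount {V,N}; 4:leelkdra {N}; 5:greedom {N,V}; 6:klaileesk {A}; 7:geisloun {V}.
If word 1 were A, no tagging could satisfy rule 3; so word 1 is R.
If word 2 were V, no tagging could satisfy rule 4; so word 2 is N.
If word 3 were V, no tagging could satisfy rule 4; so word 3 is N.
If word 5 were V, no tagging could satisfy rule 4; so word 5 is N.
The unique satisfying tagging is: R N N N N A V.
Verifying each rule — rule 1 holds; rule 2 holds; rule 3 holds; rule 4 holds.

R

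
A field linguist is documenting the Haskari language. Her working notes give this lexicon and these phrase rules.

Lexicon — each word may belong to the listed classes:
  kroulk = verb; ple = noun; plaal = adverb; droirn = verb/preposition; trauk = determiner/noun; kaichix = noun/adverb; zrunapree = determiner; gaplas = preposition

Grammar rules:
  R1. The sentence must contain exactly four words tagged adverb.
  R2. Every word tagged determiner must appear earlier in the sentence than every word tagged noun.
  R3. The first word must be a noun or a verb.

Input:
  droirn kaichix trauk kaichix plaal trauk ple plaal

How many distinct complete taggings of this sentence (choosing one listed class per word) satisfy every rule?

3

Candidates per position — 1:droirn {verb,preposition}; 2:kaichix {noun,adverb}; 3:trauk {determiner,noun}; 4:kaichix {noun,adverb}; 5:plaal {adverb}; 6:trauk {determiner,noun}; 7:ple {noun}; 8:plaal {adverb}.
There are 32 candidate sequences in total.
The sequences that satisfy every rule: verb adverb determiner adverb adverb determiner noun adverb; verb adverb determiner adverb adverb noun noun adverb; verb adverb noun adverb adverb noun noun adverb.
Count = 3.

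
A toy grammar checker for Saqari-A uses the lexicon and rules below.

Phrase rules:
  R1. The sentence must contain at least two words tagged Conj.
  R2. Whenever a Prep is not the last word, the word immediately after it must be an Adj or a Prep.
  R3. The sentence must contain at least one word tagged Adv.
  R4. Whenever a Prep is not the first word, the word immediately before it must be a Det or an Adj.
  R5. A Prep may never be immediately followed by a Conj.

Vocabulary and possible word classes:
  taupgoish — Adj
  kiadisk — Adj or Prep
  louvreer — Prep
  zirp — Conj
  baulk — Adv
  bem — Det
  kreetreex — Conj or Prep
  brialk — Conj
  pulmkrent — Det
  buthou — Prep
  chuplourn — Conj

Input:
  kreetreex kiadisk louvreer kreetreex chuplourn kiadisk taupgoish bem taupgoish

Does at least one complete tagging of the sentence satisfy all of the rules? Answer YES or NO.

NO

Candidates per position — 1:kreetreex {Conj,Prep}; 2:kiadisk {Adj,Prep}; 3:louvreer {Prep}; 4:kreetreex {Conj,Prep}; 5:chuplourn {Conj}; 6:kiadisk {Adj,Prep}; 7:taupgoish {Adj}; 8:bem {Det}; 9:taupgoish {Adj}.
Rule 2 cannot be satisfied by any choice of tags from the lexicon.
So there is no consistent tagging.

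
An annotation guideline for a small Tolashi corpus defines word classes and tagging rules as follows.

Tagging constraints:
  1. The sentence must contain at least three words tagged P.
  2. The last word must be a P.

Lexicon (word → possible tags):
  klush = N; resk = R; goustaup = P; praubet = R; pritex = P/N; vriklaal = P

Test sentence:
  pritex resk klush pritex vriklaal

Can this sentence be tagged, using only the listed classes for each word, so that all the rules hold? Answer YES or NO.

YES

Candidates per position — 1:pritex {P,N}; 2:resk {R}; 3:klush {N}; 4:pritex {P,N}; 5:vriklaal {P}.
One satisfying assignment: P R N P P.
Checking: rule 1 holds; rule 2 holds.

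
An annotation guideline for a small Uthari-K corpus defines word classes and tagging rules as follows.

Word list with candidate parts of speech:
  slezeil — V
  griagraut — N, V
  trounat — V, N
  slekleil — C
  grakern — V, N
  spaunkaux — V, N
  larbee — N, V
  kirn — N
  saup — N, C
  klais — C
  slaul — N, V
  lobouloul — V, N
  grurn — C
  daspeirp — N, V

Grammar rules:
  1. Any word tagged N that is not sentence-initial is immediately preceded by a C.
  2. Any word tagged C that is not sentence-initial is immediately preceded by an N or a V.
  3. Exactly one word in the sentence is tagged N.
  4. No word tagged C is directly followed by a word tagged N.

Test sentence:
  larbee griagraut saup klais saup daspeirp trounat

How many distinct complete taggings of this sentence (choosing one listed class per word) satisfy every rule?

0

Candidates per position — 1:larbee {N,V}; 2:griagraut {N,V}; 3:saup {N,C}; 4:klais {C}; 5:saup {N,C}; 6:daspeirp {N,V}; 7:trounat {V,N}.
There are 64 candidate sequences in total.
Every candidate sequence violates at least one rule; no consistent tagging exists.
Count = 0.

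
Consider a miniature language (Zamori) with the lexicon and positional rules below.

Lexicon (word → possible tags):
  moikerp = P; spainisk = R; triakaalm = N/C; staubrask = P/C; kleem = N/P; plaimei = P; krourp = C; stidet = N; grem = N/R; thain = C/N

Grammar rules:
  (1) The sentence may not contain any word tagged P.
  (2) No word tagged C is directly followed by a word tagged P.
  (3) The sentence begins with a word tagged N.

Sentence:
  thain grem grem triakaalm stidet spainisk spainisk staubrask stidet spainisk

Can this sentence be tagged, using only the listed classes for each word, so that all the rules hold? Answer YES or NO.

YES

Candidates per position — 1:thain {C,N}; 2:grem {N,R}; 3:grem {N,R}; 4:triakaalm {N,C}; 5:stidet {N}; 6:spainisk {R}; 7:spainisk {R}; 8:staubrask {P,C}; 9:stidet {N}; 10:spainisk {R}.
One satisfying assignment: N N N N N R R C N R.
Check: rule 1 ✓; rule 2 ✓; rule 3 ✓.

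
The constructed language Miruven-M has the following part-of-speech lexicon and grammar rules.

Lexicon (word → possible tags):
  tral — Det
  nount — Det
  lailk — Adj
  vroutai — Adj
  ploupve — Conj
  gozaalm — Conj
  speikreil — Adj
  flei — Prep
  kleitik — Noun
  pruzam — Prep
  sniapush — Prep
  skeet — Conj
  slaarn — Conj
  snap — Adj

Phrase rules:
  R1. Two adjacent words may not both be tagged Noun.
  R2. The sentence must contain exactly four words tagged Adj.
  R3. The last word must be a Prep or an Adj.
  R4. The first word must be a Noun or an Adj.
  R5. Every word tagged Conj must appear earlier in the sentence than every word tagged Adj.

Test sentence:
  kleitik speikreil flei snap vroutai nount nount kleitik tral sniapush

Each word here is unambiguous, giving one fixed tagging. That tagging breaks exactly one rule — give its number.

Fixed tagging: Noun Adj Prep Adj Adj Det Det Noun Det Prep.
Applying the rules: R1 ok, R2 fails, R3 ok, R4 ok, R5 ok.
Only rule 2 fails.

2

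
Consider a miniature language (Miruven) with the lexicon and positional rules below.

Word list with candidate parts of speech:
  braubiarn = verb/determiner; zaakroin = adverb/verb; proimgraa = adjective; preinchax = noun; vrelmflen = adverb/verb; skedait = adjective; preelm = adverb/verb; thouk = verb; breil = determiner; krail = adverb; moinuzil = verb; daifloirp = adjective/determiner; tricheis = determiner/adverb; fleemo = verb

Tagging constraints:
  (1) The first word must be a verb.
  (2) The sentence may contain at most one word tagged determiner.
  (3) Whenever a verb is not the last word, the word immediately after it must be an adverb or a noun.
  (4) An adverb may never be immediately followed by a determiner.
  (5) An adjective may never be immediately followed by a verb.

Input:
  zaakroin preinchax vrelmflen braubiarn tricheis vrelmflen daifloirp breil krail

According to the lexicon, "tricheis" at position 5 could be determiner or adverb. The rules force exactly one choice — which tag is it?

adverb

Candidates per position — 1:zaakroin {adverb,verb}; 2:preinchax {noun}; 3:vrelmflen {adverb,verb}; 4:braubiarn {verb,determiner}; 5:tricheis {determiner,adverb}; 6:vrelmflen {adverb,verb}; 7:daifloirp {adjective,determiner}; 8:breil {determiner}; 9:krail {adverb}.
If word 1 were adverb, no tagging could satisfy rule 1; so word 1 is verb.
If word 3 were verb, no tagging could satisfy rule 3; so word 3 is adverb.
If word 4 were determiner, no tagging could satisfy rule 2; so word 4 is verb.
If word 5 were determiner, no tagging could satisfy rule 2; so word 5 is adverb.
If word 6 were verb, no tagging could satisfy rule 3; so word 6 is adverb.
If word 7 were determiner, no tagging could satisfy rule 2; so word 7 is adjective.
The unique satisfying tagging is: verb noun adverb verb adverb adverb adjective determiner adverb.
Verifying each rule — rule 1 ✓; rule 2 ✓; rule 3 ✓; rule 4 ✓; rule 5 ✓.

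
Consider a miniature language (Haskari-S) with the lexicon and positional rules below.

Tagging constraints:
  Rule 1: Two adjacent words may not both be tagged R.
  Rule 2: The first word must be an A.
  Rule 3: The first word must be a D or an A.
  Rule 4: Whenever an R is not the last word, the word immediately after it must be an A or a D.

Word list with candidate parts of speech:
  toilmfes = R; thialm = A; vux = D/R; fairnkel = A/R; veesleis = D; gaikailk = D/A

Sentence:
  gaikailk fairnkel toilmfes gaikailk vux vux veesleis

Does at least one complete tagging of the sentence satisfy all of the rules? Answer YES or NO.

YES

Candidates per position — 1:gaikailk {D,A}; 2:fairnkel {A,R}; 3:toilmfes {R}; 4:gaikailk {D,A}; 5:vux {D,R}; 6:vux {D,R}; 7:veesleis {D}.
One satisfying assignment: A A R A R D D.
Verifying each rule — rule 1 holds; rule 2 holds; rule 3 holds; rule 4 holds.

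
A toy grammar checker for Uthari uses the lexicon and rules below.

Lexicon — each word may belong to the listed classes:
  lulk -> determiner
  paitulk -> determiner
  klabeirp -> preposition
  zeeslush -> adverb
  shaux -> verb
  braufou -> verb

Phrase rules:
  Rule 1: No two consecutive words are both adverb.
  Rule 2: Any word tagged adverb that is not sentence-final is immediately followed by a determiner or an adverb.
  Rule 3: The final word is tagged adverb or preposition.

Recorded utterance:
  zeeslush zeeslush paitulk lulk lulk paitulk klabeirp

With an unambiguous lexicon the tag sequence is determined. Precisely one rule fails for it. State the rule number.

Fixed tagging: adverb adverb determiner determiner determiner determiner preposition.
Rule check: R1 fail, R2 pass, R3 pass.
Only rule 1 fails.

1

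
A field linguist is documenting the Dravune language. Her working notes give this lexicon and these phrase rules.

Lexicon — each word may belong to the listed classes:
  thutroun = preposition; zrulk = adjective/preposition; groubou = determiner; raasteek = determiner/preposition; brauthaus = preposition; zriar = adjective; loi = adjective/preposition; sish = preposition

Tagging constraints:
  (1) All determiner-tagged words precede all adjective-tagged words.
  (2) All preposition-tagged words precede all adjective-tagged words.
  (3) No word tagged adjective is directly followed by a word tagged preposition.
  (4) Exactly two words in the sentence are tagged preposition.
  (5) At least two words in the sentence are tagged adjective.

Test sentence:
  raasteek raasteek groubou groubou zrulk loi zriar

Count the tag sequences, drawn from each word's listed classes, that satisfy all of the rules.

Candidates per position — 1:raasteek {determiner,preposition}; 2:raasteek {determiner,preposition}; 3:groubou {determiner}; 4:groubou {determiner}; 5:zrulk {adjective,preposition}; 6:loi {adjective,preposition}; 7:zriar {adjective}.
There are 16 candidate sequences in total.
The sequences that satisfy every rule: determiner preposition determiner determiner preposition adjective adjective; preposition determiner determiner determiner preposition adjective adjective; preposition preposition determiner determiner adjective adjective adjective.
Count = 3.

3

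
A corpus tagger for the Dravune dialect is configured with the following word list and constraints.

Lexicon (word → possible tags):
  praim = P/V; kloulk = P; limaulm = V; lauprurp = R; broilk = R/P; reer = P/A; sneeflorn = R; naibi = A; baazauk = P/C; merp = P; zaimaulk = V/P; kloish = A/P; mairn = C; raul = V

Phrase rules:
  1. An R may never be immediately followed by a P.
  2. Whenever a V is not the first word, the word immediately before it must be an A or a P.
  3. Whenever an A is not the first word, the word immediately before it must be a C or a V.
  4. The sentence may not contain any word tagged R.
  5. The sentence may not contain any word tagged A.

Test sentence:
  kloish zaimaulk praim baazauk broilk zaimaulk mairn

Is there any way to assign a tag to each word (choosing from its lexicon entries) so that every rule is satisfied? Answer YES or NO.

YES

Candidates per position — 1:kloish {A,P}; 2:zaimaulk {V,P}; 3:praim {P,V}; 4:baazauk {P,C}; 5:broilk {R,P}; 6:zaimaulk {V,P}; 7:mairn {C}.
One satisfying assignment: P V P P P V C.
Rule-by-rule: rule 1 satisfied; rule 2 satisfied; rule 3 satisfied; rule 4 satisfied; rule 5 satisfied.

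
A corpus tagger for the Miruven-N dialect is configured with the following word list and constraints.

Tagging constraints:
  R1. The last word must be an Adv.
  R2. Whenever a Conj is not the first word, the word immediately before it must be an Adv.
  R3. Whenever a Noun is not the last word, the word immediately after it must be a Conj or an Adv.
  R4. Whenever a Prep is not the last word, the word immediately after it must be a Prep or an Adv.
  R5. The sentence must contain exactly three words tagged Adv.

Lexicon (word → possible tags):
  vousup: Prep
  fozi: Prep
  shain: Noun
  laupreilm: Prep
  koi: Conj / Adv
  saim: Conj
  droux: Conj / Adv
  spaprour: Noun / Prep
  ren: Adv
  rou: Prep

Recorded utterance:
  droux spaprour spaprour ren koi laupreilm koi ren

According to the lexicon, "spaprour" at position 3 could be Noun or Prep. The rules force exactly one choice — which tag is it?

Candidates per position — 1:droux {Conj,Adv}; 2:spaprour {Noun,Prep}; 3:spaprour {Noun,Prep}; 4:ren {Adv}; 5:koi {Conj,Adv}; 6:laupreilm {Prep}; 7:koi {Conj,Adv}; 8:ren {Adv}.
Position 2: tagging it Noun would leave rule 3 unsatisfiable, so it must be Prep.
Position 3: tagging it Noun would leave rule 4 unsatisfiable, so it must be Prep.
Position 7: tagging it Conj would leave rule 2 unsatisfiable, so it must be Adv.
Position 1: tagging it Adv would leave rule 5 unsatisfiable, so it must be Conj.
Position 5: tagging it Adv would leave rule 5 unsatisfiable, so it must be Conj.
The unique satisfying tagging is: Conj Prep Prep Adv Conj Prep Adv Adv.
Verifying each rule — rule 1 holds; rule 2 holds; rule 3 holds; rule 4 holds; rule 5 holds.

Prep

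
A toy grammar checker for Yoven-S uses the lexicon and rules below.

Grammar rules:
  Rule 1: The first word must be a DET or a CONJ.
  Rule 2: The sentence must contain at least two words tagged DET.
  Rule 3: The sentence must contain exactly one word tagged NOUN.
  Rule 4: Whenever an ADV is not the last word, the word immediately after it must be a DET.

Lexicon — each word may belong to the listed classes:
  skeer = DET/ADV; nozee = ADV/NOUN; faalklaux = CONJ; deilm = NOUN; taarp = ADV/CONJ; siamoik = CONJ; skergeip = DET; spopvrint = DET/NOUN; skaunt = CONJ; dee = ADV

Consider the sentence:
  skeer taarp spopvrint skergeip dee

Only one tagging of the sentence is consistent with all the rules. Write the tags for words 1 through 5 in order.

Candidates per position — 1:skeer {DET,ADV}; 2:taarp {ADV,CONJ}; 3:spopvrint {DET,NOUN}; 4:skergeip {DET}; 5:dee {ADV}.
At position 1, choosing ADV makes rule 1 impossible to satisfy; hence DET.
At position 3, choosing DET makes rule 3 impossible to satisfy; hence NOUN.
At position 2, choosing ADV makes rule 4 impossible to satisfy; hence CONJ.
That leaves exactly one tagging: DET CONJ NOUN DET ADV.
Rule-by-rule: rule 1 ok; rule 2 ok; rule 3 ok; rule 4 ok.

DET CONJ NOUN DET ADV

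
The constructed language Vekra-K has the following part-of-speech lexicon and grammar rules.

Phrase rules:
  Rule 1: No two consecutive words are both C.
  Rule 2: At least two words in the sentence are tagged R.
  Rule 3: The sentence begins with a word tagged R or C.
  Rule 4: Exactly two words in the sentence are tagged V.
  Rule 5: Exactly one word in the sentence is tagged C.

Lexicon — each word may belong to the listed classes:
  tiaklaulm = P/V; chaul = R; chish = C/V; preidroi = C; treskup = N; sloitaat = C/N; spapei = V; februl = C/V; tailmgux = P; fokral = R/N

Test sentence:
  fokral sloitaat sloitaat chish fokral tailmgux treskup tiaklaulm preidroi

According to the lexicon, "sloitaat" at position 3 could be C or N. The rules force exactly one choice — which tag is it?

Candidates per position — 1:fokral {R,N}; 2:sloitaat {C,N}; 3:sloitaat {C,N}; 4:chish {C,V}; 5:fokral {R,N}; 6:tailmgux {P}; 7:treskup {N}; 8:tiaklaulm {P,V}; 9:preidroi {C}.
Word 1 cannot be N — rule 2 would then fail for every completion. It is R.
Word 2 cannot be C — rule 5 would then fail for every completion. It is N.
Word 3 cannot be C — rule 5 would then fail for every completion. It is N.
Word 4 cannot be C — rule 4 would then fail for every completion. It is V.
Word 5 cannot be N — rule 2 would then fail for every completion. It is R.
Word 8 cannot be P — rule 4 would then fail for every completion. It is V.
That leaves exactly one tagging: R N N V R P N V C.
Verifying each rule — rule 1 ok; rule 2 ok; rule 3 ok; rule 4 ok; rule 5 ok.

N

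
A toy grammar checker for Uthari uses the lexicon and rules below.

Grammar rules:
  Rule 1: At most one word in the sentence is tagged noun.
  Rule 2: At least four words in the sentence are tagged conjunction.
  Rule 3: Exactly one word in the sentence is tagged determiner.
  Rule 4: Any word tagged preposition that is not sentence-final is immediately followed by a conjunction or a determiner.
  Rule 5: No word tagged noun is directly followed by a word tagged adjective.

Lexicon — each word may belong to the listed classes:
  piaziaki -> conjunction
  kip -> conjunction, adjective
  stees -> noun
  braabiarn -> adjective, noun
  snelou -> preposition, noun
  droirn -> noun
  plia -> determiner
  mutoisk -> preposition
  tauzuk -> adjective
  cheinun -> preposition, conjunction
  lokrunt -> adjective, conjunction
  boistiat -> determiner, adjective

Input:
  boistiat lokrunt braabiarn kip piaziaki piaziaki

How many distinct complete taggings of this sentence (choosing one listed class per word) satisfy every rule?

2

Candidates per position — 1:boistiat {determiner,adjective}; 2:lokrunt {adjective,conjunction}; 3:braabiarn {adjective,noun}; 4:kip {conjunction,adjective}; 5:piaziaki {conjunction}; 6:piaziaki {conjunction}.
There are 16 candidate sequences in total.
The sequences that satisfy every rule: determiner conjunction adjective conjunction conjunction conjunction; determiner conjunction noun conjunction conjunction conjunction.
Count = 2.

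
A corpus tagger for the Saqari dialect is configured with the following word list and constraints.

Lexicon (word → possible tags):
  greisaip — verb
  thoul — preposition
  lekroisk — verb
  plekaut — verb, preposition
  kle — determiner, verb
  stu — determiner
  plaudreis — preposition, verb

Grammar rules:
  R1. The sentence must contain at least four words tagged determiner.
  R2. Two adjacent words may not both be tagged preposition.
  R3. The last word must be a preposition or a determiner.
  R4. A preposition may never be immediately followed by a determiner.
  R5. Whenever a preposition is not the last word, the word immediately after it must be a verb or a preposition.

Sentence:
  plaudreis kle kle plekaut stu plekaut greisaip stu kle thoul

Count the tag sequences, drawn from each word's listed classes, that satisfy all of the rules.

10

Candidates per position — 1:plaudreis {preposition,verb}; 2:kle {determiner,verb}; 3:kle {determiner,verb}; 4:plekaut {verb,preposition}; 5:stu {determiner}; 6:plekaut {verb,preposition}; 7:greisaip {verb}; 8:stu {determiner}; 9:kle {determiner,verb}; 10:thoul {preposition}.
There are 64 candidate sequences in total.
Checking each against the rules leaves 10 sequences.
Count = 10.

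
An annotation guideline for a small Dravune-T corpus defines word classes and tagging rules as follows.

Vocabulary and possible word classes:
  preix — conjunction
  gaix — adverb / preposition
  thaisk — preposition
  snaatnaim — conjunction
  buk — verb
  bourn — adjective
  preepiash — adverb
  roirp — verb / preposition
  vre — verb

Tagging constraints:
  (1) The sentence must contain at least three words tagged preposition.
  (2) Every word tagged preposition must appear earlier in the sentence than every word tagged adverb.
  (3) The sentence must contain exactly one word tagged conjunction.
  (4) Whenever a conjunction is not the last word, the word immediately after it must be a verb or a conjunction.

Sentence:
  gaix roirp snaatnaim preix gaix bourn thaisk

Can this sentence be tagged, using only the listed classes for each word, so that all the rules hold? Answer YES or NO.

Candidates per position — 1:gaix {adverb,preposition}; 2:roirp {verb,preposition}; 3:snaatnaim {conjunction}; 4:preix {conjunction}; 5:gaix {adverb,preposition}; 6:bourn {adjective}; 7:thaisk {preposition}.
Rule 3 cannot be satisfied by any choice of tags from the lexicon.
So there is no consistent tagging.

NO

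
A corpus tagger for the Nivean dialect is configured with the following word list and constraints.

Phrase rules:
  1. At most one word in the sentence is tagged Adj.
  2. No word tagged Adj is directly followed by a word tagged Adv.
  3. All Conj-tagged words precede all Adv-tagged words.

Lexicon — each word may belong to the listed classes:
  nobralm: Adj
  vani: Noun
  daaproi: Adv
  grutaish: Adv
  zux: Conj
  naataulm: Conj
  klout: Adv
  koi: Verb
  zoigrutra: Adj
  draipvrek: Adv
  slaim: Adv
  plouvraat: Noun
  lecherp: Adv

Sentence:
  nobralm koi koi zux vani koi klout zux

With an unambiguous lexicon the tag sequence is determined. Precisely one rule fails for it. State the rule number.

Fixed tagging: Adj Verb Verb Conj Noun Verb Adv Conj.
Applying the rules: R1 pass, R2 pass, R3 fail.
Only rule 3 fails.

3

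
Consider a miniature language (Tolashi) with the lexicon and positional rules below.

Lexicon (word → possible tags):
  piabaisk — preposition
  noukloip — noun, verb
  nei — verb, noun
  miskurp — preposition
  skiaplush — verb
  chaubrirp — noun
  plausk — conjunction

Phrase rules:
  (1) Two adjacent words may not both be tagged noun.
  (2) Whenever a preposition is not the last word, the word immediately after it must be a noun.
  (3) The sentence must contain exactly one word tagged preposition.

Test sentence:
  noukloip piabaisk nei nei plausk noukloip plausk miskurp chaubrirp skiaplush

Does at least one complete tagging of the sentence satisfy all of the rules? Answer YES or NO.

NO

Candidates per position — 1:noukloip {noun,verb}; 2:piabaisk {preposition}; 3:nei {verb,noun}; 4:nei {verb,noun}; 5:plausk {conjunction}; 6:noukloip {noun,verb}; 7:plausk {conjunction}; 8:miskurp {preposition}; 9:chaubrirp {noun}; 10:skiaplush {verb}.
Rule 3 cannot be satisfied by any choice of tags from the lexicon.
So there is no consistent tagging.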